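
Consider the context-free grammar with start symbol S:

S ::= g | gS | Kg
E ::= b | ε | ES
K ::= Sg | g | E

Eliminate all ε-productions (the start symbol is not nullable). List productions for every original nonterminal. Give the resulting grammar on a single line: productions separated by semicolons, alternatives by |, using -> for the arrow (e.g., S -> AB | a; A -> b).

S -> g | Kg | gS; E -> S | b | ES; K -> E | g | Sg

Nullable set: {E, K}.
S -> Kg: K nullable, giving Kg | g.
Drop E -> ε.
E -> ES: E nullable, giving ES | S.
K -> E: E nullable, giving E.
Unchanged (no nullable symbols): S -> g; S -> gS; E -> b; K -> Sg; K -> g.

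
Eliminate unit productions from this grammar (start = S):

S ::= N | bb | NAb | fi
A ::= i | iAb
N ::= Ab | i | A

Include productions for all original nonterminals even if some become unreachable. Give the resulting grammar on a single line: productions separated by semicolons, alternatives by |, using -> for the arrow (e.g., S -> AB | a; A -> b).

S -> i | Ab | bb | fi | NAb | iAb; A -> i | iAb; N -> i | Ab | iAb

Unit productions: N->A, S->N.
Unit pairs (A ⇒* B via units): (N,A), (S,A), (S,N).
S: inherits non-unit rules of {A, N, S} → Ab | NAb | bb | fi | i | iAb.
A: inherits non-unit rules of {A} → i | iAb.
N: inherits non-unit rules of {A, N} → Ab | i | iAb.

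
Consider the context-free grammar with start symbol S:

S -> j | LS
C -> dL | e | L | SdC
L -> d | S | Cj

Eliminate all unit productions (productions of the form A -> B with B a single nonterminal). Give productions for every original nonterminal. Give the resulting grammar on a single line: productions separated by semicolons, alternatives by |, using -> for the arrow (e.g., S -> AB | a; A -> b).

S -> j | LS; C -> d | e | j | Cj | LS | dL | SdC; L -> d | j | Cj | LS

Unit productions: C->L, L->S.
Unit pairs (A ⇒* B via units): (C,L), (C,S), (L,S).
S: inherits non-unit rules of {S} → LS | j.
C: inherits non-unit rules of {C, L, S} → Cj | LS | SdC | d | dL | e | j.
L: inherits non-unit rules of {L, S} → Cj | LS | d | j.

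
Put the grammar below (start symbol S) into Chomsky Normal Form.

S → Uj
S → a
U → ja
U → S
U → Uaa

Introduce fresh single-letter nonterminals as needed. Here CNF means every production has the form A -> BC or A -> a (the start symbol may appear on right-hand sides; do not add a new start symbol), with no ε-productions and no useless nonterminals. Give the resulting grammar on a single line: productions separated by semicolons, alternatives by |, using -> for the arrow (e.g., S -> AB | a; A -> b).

S -> a | UA; A -> j; B -> a; C -> BB; U -> a | AB | UA | UC

No ε-productions.
After unit-elimination: S -> a | Uj; U -> a | Uj | ja | Uaa.
TERM: introduce B -> a, A -> j and substitute in every rule of length ≥2.
BIN: U -> UBB becomes U -> UC, C -> BB.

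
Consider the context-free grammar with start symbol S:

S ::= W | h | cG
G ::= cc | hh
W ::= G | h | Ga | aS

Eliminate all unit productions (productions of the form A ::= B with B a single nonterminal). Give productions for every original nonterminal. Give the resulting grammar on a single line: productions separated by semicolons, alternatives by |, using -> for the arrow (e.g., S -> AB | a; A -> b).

S -> h | Ga | aS | cG | cc | hh; G -> cc | hh; W -> h | Ga | aS | cc | hh

Unit productions: S->W, W->G.
Unit pairs (A ⇒* B via units): (S,G), (S,W), (W,G).
S: inherits non-unit rules of {G, S, W} → Ga | aS | cG | cc | h | hh.
G: inherits non-unit rules of {G} → cc | hh.
W: inherits non-unit rules of {G, W} → Ga | aS | cc | h | hh.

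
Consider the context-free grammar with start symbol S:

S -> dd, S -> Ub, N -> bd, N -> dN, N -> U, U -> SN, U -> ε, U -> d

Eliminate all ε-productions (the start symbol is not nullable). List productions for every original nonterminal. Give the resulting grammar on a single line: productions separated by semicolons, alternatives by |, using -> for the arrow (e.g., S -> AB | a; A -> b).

S -> b | Ub | dd; N -> U | d | bd | dN; U -> S | d | SN

Nullable set: {N, U}.
S -> Ub: U nullable, giving Ub | b.
N -> U: U nullable, giving U.
N -> dN: N nullable, giving d | dN.
Drop U -> ε.
U -> SN: N nullable, giving S | SN.
Unchanged (no nullable symbols): S -> dd; N -> bd; U -> d.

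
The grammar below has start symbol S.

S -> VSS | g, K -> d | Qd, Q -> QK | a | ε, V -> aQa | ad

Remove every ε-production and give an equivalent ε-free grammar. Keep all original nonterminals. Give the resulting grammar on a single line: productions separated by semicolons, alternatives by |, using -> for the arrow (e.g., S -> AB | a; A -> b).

S -> g | VSS; K -> d | Qd; Q -> K | a | QK; V -> aa | ad | aQa

Nullable set: {Q}.
K -> Qd: Q nullable, giving Qd | d.
Drop Q -> ε.
Q -> QK: Q nullable, giving K | QK.
V -> aQa: Q nullable, giving aQa | aa.
Unchanged (no nullable symbols): S -> VSS; S -> g; K -> d; Q -> a; V -> ad.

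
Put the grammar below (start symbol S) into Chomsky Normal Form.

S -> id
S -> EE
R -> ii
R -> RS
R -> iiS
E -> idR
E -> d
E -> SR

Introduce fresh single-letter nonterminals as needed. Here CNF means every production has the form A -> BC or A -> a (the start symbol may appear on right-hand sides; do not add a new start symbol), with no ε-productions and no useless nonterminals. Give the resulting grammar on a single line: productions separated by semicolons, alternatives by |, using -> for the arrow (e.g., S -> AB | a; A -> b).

S -> AB | EE; A -> i; B -> d; C -> BR; D -> AS; E -> d | AC | SR; R -> AA | AD | RS

No ε-productions.
No unit productions to eliminate.
TERM: introduce B -> d, A -> i and substitute in every rule of length ≥2.
BIN: E -> ABR becomes E -> AC, C -> BR; R -> AAS becomes R -> AD, D -> AS.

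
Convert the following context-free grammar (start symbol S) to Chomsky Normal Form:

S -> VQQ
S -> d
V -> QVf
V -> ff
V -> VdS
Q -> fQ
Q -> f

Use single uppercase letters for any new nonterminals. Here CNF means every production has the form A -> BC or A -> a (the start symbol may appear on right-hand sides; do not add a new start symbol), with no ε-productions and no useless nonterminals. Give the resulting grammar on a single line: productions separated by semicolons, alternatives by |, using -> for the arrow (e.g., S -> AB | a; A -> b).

S -> d | VC; A -> f; B -> d; C -> QQ; D -> VA; E -> BS; Q -> f | AQ; V -> AA | QD | VE

No ε-productions.
No unit productions to eliminate.
TERM: introduce B -> d, A -> f and substitute in every rule of length ≥2.
BIN: S -> VQQ becomes S -> VC, C -> QQ; V -> QVA becomes V -> QD, D -> VA; V -> VBS becomes V -> VE, E -> BS.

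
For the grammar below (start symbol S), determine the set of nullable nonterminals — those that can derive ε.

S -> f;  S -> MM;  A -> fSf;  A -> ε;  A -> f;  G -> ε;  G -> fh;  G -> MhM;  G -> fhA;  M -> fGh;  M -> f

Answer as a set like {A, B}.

Directly nullable (have an ε-rule): {A, G}.
Not nullable: M, S — each has a terminal in every rule's right-hand side or depends on a non-nullable symbol.

{A, G}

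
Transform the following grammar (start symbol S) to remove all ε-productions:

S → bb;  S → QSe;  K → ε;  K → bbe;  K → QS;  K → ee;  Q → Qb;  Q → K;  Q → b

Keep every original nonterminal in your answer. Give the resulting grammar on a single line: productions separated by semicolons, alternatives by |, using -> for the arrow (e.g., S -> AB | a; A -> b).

S -> Se | bb | QSe; K -> S | QS | ee | bbe; Q -> K | b | Qb

Nullable set: {K, Q}.
S -> QSe: Q nullable, giving QSe | Se.
Drop K -> ε.
K -> QS: Q nullable, giving QS | S.
Q -> K: K nullable, giving K.
Q -> Qb: Q nullable, giving Qb | b.
Unchanged (no nullable symbols): S -> bb; K -> bbe; K -> ee; Q -> b.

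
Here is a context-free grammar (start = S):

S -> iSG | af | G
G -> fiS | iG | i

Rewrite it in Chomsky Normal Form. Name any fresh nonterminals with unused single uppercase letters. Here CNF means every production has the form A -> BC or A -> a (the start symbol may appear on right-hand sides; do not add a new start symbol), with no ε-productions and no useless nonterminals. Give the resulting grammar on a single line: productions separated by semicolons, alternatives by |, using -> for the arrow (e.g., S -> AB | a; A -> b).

No ε-productions.
After unit-elimination: S -> i | af | iG | fiS | iSG; G -> i | iG | fiS.
TERM: introduce C -> a, A -> f, B -> i and substitute in every rule of length ≥2.
BIN: G -> ABS becomes G -> AD, D -> BS; S -> ABS becomes S -> AE, E -> BS; S -> BSG becomes S -> BF, F -> SG.

S -> i | AE | BF | BG | CA; A -> f; B -> i; C -> a; D -> BS; E -> BS; F -> SG; G -> i | AD | BG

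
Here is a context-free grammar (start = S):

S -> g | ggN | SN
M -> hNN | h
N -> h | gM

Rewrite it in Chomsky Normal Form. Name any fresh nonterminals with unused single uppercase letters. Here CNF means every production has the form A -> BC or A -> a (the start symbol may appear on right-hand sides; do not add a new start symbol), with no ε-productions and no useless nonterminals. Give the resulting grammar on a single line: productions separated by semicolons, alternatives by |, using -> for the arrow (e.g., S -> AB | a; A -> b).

No ε-productions.
No unit productions to eliminate.
TERM: introduce B -> g, A -> h and substitute in every rule of length ≥2.
BIN: M -> ANN becomes M -> AC, C -> NN; S -> BBN becomes S -> BD, D -> BN.

S -> g | BD | SN; A -> h; B -> g; C -> NN; D -> BN; M -> h | AC; N -> h | BM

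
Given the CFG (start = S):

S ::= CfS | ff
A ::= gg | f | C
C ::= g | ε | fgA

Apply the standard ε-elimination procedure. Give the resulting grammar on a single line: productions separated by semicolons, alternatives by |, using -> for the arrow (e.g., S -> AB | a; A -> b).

Nullable set: {A, C}.
S -> CfS: C nullable, giving CfS | fS.
A -> C: C nullable, giving C.
Drop C -> ε.
C -> fgA: A nullable, giving fg | fgA.
Unchanged (no nullable symbols): S -> ff; A -> f; A -> gg; C -> g.

S -> fS | ff | CfS; A -> C | f | gg; C -> g | fg | fgA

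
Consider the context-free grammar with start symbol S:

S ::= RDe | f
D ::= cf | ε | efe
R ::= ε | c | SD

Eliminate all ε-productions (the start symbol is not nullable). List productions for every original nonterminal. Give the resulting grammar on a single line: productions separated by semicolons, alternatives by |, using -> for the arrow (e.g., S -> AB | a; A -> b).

Nullable set: {D, R}.
S -> RDe: R, D nullable, giving De | RDe | Re | e.
Drop D -> ε.
Drop R -> ε.
R -> SD: D nullable, giving S | SD.
Unchanged (no nullable symbols): S -> f; D -> cf; D -> efe; R -> c.

S -> e | f | De | Re | RDe; D -> cf | efe; R -> S | c | SD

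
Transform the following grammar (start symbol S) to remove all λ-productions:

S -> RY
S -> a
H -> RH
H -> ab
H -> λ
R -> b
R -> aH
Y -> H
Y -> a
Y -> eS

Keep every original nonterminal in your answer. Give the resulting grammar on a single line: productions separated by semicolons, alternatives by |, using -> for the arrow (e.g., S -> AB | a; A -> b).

Nullable set: {H, Y}.
S -> RY: Y nullable, giving R | RY.
Drop H -> λ.
H -> RH: H nullable, giving R | RH.
R -> aH: H nullable, giving a | aH.
Y -> H: H nullable, giving H.
Unchanged (no nullable symbols): S -> a; H -> ab; R -> b; Y -> a; Y -> eS.

S -> R | a | RY; H -> R | RH | ab; R -> a | b | aH; Y -> H | a | eS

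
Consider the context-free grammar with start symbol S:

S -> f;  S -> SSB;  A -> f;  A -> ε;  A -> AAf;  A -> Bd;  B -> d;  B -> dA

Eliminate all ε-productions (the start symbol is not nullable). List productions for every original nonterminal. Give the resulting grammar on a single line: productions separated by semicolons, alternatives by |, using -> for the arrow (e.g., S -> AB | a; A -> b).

Nullable set: {A}.
Drop A -> ε.
A -> AAf: A, A nullable, giving AAf | Af | f.
B -> dA: A nullable, giving d | dA.
Unchanged (no nullable symbols): S -> SSB; S -> f; A -> Bd; A -> f; B -> d.

S -> f | SSB; A -> f | Af | Bd | AAf; B -> d | dA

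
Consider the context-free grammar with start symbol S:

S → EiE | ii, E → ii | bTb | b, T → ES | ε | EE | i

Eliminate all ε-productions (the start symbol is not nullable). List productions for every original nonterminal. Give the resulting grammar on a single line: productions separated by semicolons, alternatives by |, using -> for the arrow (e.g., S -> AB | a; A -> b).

Nullable set: {T}.
E -> bTb: T nullable, giving bTb | bb.
Drop T -> ε.
Unchanged (no nullable symbols): S -> EiE; S -> ii; E -> b; E -> ii; T -> EE; T -> ES; T -> i.

S -> ii | EiE; E -> b | bb | ii | bTb; T -> i | EE | ES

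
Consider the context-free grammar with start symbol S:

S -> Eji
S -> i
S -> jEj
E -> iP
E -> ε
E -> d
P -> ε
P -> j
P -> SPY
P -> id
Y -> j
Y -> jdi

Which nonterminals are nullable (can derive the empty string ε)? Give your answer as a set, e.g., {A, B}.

Directly nullable (have an ε-rule): {E, P}.
Not nullable: S, Y — each has a terminal in every rule's right-hand side or depends on a non-nullable symbol.

{E, P}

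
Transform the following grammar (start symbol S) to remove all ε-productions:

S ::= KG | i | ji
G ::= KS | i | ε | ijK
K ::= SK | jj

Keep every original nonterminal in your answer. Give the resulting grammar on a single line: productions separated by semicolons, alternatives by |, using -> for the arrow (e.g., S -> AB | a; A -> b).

S -> K | i | KG | ji; G -> i | KS | ijK; K -> SK | jj

Nullable set: {G}.
S -> KG: G nullable, giving K | KG.
Drop G -> ε.
Unchanged (no nullable symbols): S -> i; S -> ji; G -> KS; G -> i; G -> ijK; K -> SK; K -> jj.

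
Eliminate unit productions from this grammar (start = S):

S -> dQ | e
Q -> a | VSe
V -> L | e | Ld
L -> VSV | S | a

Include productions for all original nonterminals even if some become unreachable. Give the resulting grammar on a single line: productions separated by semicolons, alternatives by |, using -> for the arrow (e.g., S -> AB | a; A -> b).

S -> e | dQ; L -> a | e | dQ | VSV; Q -> a | VSe; V -> a | e | Ld | dQ | VSV

Unit productions: L->S, V->L.
Unit pairs (A ⇒* B via units): (L,S), (V,L), (V,S).
S: inherits non-unit rules of {S} → dQ | e.
L: inherits non-unit rules of {L, S} → VSV | a | dQ | e.
Q: inherits non-unit rules of {Q} → VSe | a.
V: inherits non-unit rules of {L, S, V} → Ld | VSV | a | dQ | e.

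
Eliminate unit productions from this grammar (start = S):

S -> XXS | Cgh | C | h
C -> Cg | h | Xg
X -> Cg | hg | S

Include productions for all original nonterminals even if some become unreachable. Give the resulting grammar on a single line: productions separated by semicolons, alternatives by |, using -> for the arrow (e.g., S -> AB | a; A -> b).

S -> h | Cg | Xg | Cgh | XXS; C -> h | Cg | Xg; X -> h | Cg | Xg | hg | Cgh | XXS

Unit productions: S->C, X->S.
Unit pairs (A ⇒* B via units): (S,C), (X,C), (X,S).
S: inherits non-unit rules of {C, S} → Cg | Cgh | XXS | Xg | h.
C: inherits non-unit rules of {C} → Cg | Xg | h.
X: inherits non-unit rules of {C, S, X} → Cg | Cgh | XXS | Xg | h | hg.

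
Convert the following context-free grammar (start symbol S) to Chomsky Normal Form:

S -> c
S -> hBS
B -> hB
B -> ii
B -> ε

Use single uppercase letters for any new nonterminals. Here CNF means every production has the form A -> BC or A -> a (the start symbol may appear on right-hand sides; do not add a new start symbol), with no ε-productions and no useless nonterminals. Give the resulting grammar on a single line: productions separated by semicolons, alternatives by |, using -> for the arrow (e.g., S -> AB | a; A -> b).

S -> c | AD | AS; A -> h; B -> h | AB | CC; C -> i; D -> BS

Nullable: {B}; after ε-elimination: S -> c | hS | hBS; B -> h | hB | ii.
No unit productions to eliminate.
TERM: introduce A -> h, C -> i and substitute in every rule of length ≥2.
BIN: S -> ABS becomes S -> AD, D -> BS.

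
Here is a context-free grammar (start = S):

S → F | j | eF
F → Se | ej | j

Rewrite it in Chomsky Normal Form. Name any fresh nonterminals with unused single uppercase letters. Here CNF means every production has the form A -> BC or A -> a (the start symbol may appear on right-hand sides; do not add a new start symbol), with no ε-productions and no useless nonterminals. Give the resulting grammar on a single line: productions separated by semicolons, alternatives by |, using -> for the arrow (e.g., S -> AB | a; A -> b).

S -> j | AB | AF | SA; A -> e; B -> j; F -> j | AB | SA

No ε-productions.
After unit-elimination: S -> j | Se | eF | ej; F -> j | Se | ej.
TERM: introduce A -> e, B -> j and substitute in every rule of length ≥2.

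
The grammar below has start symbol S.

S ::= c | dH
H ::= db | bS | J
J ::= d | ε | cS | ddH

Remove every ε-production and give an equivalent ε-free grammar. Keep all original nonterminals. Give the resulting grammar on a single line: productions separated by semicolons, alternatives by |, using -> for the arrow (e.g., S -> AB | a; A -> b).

S -> c | d | dH; H -> J | bS | db; J -> d | cS | dd | ddH

Nullable set: {H, J}.
S -> dH: H nullable, giving d | dH.
H -> J: J nullable, giving J.
Drop J -> ε.
J -> ddH: H nullable, giving dd | ddH.
Unchanged (no nullable symbols): S -> c; H -> bS; H -> db; J -> cS; J -> d.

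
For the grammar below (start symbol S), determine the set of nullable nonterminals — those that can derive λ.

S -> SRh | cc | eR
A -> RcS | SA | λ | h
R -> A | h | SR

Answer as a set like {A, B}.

Directly nullable (have an ε-rule): {A}.
R is nullable via R -> A (every symbol on the right is already known nullable).
Not nullable: S — each has a terminal in every rule's right-hand side or depends on a non-nullable symbol.

{A, R}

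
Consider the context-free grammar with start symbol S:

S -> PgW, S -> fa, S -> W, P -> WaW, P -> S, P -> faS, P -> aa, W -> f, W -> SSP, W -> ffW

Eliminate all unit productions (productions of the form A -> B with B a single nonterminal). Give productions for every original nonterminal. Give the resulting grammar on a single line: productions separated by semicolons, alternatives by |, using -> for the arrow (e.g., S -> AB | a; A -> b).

S -> f | fa | PgW | SSP | ffW; P -> f | aa | fa | PgW | SSP | WaW | faS | ffW; W -> f | SSP | ffW

Unit productions: P->S, S->W.
Unit pairs (A ⇒* B via units): (P,S), (P,W), (S,W).
S: inherits non-unit rules of {S, W} → PgW | SSP | f | fa | ffW.
P: inherits non-unit rules of {P, S, W} → PgW | SSP | WaW | aa | f | fa | faS | ffW.
W: inherits non-unit rules of {W} → SSP | f | ffW.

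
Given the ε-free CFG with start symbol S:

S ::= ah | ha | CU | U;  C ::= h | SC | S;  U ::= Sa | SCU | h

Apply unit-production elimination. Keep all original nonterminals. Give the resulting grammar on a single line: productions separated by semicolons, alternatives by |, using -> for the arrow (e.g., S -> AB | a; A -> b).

S -> h | CU | Sa | ah | ha | SCU; C -> h | CU | SC | Sa | ah | ha | SCU; U -> h | Sa | SCU

Unit productions: C->S, S->U.
Unit pairs (A ⇒* B via units): (C,S), (C,U), (S,U).
S: inherits non-unit rules of {S, U} → CU | SCU | Sa | ah | h | ha.
C: inherits non-unit rules of {C, S, U} → CU | SC | SCU | Sa | ah | h | ha.
U: inherits non-unit rules of {U} → SCU | Sa | h.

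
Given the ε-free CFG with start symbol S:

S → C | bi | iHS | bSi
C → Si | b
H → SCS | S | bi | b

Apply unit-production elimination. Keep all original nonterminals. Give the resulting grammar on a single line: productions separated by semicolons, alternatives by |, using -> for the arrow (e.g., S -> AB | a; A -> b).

Unit productions: H->S, S->C.
Unit pairs (A ⇒* B via units): (H,C), (H,S), (S,C).
S: inherits non-unit rules of {C, S} → Si | b | bSi | bi | iHS.
C: inherits non-unit rules of {C} → Si | b.
H: inherits non-unit rules of {C, H, S} → SCS | Si | b | bSi | bi | iHS.

S -> b | Si | bi | bSi | iHS; C -> b | Si; H -> b | Si | bi | SCS | bSi | iHS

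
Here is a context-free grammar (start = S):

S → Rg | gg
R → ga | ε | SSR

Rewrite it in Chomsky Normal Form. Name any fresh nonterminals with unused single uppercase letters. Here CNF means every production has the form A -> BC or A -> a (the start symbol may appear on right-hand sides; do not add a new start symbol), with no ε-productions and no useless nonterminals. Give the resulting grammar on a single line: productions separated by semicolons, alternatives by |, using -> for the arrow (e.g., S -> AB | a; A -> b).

S -> g | AA | RA; A -> g; B -> a; C -> SR; R -> AB | SC | SS

Nullable: {R}; after ε-elimination: S -> g | Rg | gg; R -> SS | ga | SSR.
No unit productions to eliminate.
TERM: introduce B -> a, A -> g and substitute in every rule of length ≥2.
BIN: R -> SSR becomes R -> SC, C -> SR.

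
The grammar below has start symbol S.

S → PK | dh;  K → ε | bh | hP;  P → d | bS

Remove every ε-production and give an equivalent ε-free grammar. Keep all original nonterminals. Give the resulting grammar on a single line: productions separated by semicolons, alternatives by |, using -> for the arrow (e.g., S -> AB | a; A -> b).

S -> P | PK | dh; K -> bh | hP; P -> d | bS

Nullable set: {K}.
S -> PK: K nullable, giving P | PK.
Drop K -> ε.
Unchanged (no nullable symbols): S -> dh; K -> bh; K -> hP; P -> bS; P -> d.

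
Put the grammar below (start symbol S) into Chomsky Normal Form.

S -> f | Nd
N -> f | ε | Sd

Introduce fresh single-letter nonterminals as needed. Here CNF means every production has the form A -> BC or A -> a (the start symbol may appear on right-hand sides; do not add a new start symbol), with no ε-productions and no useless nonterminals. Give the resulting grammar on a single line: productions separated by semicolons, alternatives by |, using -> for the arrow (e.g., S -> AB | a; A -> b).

Nullable: {N}; after ε-elimination: S -> d | f | Nd; N -> f | Sd.
No unit productions to eliminate.
TERM: introduce A -> d and substitute in every rule of length ≥2.

S -> d | f | NA; A -> d; N -> f | SA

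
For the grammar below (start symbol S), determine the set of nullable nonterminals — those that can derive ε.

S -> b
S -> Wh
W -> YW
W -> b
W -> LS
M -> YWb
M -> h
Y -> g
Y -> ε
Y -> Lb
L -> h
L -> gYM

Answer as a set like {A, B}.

{Y}

Directly nullable (have an ε-rule): {Y}.
Not nullable: L, M, S, W — each has a terminal in every rule's right-hand side or depends on a non-nullable symbol.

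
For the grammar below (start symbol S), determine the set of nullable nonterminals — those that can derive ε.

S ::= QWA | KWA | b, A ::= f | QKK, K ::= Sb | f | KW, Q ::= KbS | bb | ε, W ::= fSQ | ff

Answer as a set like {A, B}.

Directly nullable (have an ε-rule): {Q}.
Not nullable: A, K, S, W — each has a terminal in every rule's right-hand side or depends on a non-nullable symbol.

{Q}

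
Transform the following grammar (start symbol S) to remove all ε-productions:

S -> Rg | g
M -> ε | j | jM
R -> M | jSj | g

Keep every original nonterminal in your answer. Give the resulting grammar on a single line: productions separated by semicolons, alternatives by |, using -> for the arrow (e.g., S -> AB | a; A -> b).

Nullable set: {M, R}.
S -> Rg: R nullable, giving Rg | g.
Drop M -> ε.
M -> jM: M nullable, giving j | jM.
R -> M: M nullable, giving M.
Unchanged (no nullable symbols): S -> g; M -> j; R -> g; R -> jSj.

S -> g | Rg; M -> j | jM; R -> M | g | jSj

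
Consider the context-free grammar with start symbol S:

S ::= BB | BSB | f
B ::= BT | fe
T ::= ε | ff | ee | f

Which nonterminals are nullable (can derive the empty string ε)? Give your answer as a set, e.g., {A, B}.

Directly nullable (have an ε-rule): {T}.
Not nullable: B, S — each has a terminal in every rule's right-hand side or depends on a non-nullable symbol.

{T}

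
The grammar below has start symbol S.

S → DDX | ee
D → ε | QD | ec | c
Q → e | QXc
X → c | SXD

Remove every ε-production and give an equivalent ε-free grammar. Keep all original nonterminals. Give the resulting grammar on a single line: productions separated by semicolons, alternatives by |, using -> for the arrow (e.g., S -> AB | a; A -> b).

S -> X | DX | ee | DDX; D -> Q | c | QD | ec; Q -> e | QXc; X -> c | SX | SXD

Nullable set: {D}.
S -> DDX: D, D nullable, giving DDX | DX | X.
Drop D -> ε.
D -> QD: D nullable, giving Q | QD.
X -> SXD: D nullable, giving SX | SXD.
Unchanged (no nullable symbols): S -> ee; D -> c; D -> ec; Q -> QXc; Q -> e; X -> c.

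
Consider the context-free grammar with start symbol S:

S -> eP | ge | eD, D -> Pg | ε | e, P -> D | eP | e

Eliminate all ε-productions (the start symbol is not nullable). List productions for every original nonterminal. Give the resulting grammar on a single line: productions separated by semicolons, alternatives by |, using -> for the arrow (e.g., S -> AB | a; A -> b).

Nullable set: {D, P}.
S -> eD: D nullable, giving e | eD.
S -> eP: P nullable, giving e | eP.
Drop D -> ε.
D -> Pg: P nullable, giving Pg | g.
P -> D: D nullable, giving D.
P -> eP: P nullable, giving e | eP.
Unchanged (no nullable symbols): S -> ge; D -> e; P -> e.

S -> e | eD | eP | ge; D -> e | g | Pg; P -> D | e | eP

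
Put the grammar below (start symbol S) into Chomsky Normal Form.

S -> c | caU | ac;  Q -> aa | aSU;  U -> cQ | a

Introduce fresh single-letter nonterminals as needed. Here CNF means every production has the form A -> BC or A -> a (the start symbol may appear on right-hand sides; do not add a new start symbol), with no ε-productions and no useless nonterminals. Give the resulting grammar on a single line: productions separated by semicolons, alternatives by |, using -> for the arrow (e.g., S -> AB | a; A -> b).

No ε-productions.
No unit productions to eliminate.
TERM: introduce A -> a, B -> c and substitute in every rule of length ≥2.
BIN: Q -> ASU becomes Q -> AC, C -> SU; S -> BAU becomes S -> BD, D -> AU.

S -> c | AB | BD; A -> a; B -> c; C -> SU; D -> AU; Q -> AA | AC; U -> a | BQ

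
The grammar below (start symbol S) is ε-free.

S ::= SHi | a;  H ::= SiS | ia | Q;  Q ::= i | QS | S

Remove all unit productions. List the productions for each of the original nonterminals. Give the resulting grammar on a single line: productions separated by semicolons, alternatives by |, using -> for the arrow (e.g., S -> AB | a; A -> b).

Unit productions: H->Q, Q->S.
Unit pairs (A ⇒* B via units): (H,Q), (H,S), (Q,S).
S: inherits non-unit rules of {S} → SHi | a.
H: inherits non-unit rules of {H, Q, S} → QS | SHi | SiS | a | i | ia.
Q: inherits non-unit rules of {Q, S} → QS | SHi | a | i.

S -> a | SHi; H -> a | i | QS | ia | SHi | SiS; Q -> a | i | QS | SHi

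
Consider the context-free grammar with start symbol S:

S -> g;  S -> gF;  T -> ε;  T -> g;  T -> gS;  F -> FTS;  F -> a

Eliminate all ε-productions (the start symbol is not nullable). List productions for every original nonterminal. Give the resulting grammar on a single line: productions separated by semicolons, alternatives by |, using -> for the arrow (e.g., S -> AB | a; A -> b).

S -> g | gF; F -> a | FS | FTS; T -> g | gS

Nullable set: {T}.
F -> FTS: T nullable, giving FS | FTS.
Drop T -> ε.
Unchanged (no nullable symbols): S -> g; S -> gF; F -> a; T -> g; T -> gS.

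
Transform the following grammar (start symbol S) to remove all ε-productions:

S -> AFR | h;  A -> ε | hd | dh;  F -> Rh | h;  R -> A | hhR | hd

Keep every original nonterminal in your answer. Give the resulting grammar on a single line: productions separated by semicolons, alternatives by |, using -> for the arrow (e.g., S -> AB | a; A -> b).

Nullable set: {A, R}.
S -> AFR: A, R nullable, giving AF | AFR | F | FR.
Drop A -> ε.
F -> Rh: R nullable, giving Rh | h.
R -> A: A nullable, giving A.
R -> hhR: R nullable, giving hh | hhR.
Unchanged (no nullable symbols): S -> h; A -> dh; A -> hd; F -> h; R -> hd.

S -> F | h | AF | FR | AFR; A -> dh | hd; F -> h | Rh; R -> A | hd | hh | hhR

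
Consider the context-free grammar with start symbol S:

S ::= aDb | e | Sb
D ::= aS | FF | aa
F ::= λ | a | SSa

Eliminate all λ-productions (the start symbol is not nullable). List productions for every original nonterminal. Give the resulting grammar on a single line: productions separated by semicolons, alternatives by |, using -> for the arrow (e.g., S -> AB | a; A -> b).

S -> e | Sb | ab | aDb; D -> F | FF | aS | aa; F -> a | SSa

Nullable set: {D, F}.
S -> aDb: D nullable, giving aDb | ab.
D -> FF: F, F nullable, giving F | FF.
Drop F -> λ.
Unchanged (no nullable symbols): S -> Sb; S -> e; D -> aS; D -> aa; F -> SSa; F -> a.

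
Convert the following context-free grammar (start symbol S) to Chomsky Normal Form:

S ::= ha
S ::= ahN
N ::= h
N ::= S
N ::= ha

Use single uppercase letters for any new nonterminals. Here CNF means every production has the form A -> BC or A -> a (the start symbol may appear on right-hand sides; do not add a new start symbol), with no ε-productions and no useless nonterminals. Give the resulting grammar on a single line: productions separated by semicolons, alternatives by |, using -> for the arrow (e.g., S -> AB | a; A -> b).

S -> AD | BA; A -> a; B -> h; C -> BN; D -> BN; N -> h | AC | BA

No ε-productions.
After unit-elimination: S -> ha | ahN; N -> h | ha | ahN.
TERM: introduce A -> a, B -> h and substitute in every rule of length ≥2.
BIN: N -> ABN becomes N -> AC, C -> BN; S -> ABN becomes S -> AD, D -> BN.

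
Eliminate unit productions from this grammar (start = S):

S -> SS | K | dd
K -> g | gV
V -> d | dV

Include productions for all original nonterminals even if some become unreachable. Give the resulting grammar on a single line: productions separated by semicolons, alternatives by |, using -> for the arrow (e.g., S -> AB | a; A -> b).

S -> g | SS | dd | gV; K -> g | gV; V -> d | dV

Unit productions: S->K.
Unit pairs (A ⇒* B via units): (S,K).
S: inherits non-unit rules of {K, S} → SS | dd | g | gV.
K: inherits non-unit rules of {K} → g | gV.
V: inherits non-unit rules of {V} → d | dV.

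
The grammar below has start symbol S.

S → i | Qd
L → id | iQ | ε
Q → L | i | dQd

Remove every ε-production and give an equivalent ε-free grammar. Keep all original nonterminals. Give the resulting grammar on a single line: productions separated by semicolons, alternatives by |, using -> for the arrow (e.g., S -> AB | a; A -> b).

S -> d | i | Qd; L -> i | iQ | id; Q -> L | i | dd | dQd

Nullable set: {L, Q}.
S -> Qd: Q nullable, giving Qd | d.
Drop L -> ε.
L -> iQ: Q nullable, giving i | iQ.
Q -> L: L nullable, giving L.
Q -> dQd: Q nullable, giving dQd | dd.
Unchanged (no nullable symbols): S -> i; L -> id; Q -> i.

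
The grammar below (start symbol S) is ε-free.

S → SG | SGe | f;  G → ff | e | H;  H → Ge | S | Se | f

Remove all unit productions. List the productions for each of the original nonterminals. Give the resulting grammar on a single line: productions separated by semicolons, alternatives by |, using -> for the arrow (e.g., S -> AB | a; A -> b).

Unit productions: G->H, H->S.
Unit pairs (A ⇒* B via units): (G,H), (G,S), (H,S).
S: inherits non-unit rules of {S} → SG | SGe | f.
G: inherits non-unit rules of {G, H, S} → Ge | SG | SGe | Se | e | f | ff.
H: inherits non-unit rules of {H, S} → Ge | SG | SGe | Se | f.

S -> f | SG | SGe; G -> e | f | Ge | SG | Se | ff | SGe; H -> f | Ge | SG | Se | SGe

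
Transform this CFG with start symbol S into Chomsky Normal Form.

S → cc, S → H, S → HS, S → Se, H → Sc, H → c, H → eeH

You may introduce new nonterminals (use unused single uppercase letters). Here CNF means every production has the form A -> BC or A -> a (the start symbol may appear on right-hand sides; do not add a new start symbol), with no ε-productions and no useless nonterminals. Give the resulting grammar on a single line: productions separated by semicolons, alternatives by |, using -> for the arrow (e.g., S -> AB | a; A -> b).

No ε-productions.
After unit-elimination: S -> c | HS | Sc | Se | cc | eeH; H -> c | Sc | eeH.
TERM: introduce A -> c, B -> e and substitute in every rule of length ≥2.
BIN: H -> BBH becomes H -> BC, C -> BH; S -> BBH becomes S -> BD, D -> BH.

S -> c | AA | BD | HS | SA | SB; A -> c; B -> e; C -> BH; D -> BH; H -> c | BC | SA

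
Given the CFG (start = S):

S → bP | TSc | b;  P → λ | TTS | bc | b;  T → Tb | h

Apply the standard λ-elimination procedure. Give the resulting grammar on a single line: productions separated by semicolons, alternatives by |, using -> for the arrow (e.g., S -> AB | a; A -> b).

Nullable set: {P}.
S -> bP: P nullable, giving b | bP.
Drop P -> λ.
Unchanged (no nullable symbols): S -> TSc; S -> b; P -> TTS; P -> b; P -> bc; T -> Tb; T -> h.

S -> b | bP | TSc; P -> b | bc | TTS; T -> h | Tb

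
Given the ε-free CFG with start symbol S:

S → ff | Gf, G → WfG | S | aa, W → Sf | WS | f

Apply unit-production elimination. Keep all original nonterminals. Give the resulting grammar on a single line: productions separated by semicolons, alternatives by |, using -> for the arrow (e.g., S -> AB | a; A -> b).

Unit productions: G->S.
Unit pairs (A ⇒* B via units): (G,S).
S: inherits non-unit rules of {S} → Gf | ff.
G: inherits non-unit rules of {G, S} → Gf | WfG | aa | ff.
W: inherits non-unit rules of {W} → Sf | WS | f.

S -> Gf | ff; G -> Gf | aa | ff | WfG; W -> f | Sf | WS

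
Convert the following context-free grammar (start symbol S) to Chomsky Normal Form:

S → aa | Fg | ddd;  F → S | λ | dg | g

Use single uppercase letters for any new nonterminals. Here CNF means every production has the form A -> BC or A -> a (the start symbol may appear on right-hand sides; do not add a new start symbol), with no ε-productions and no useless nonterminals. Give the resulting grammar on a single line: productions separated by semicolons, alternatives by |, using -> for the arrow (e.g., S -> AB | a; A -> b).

Nullable: {F}; after ε-elimination: S -> g | Fg | aa | ddd; F -> S | g | dg.
After unit-elimination: S -> g | Fg | aa | ddd; F -> g | Fg | aa | dg | ddd.
TERM: introduce B -> a, C -> d, A -> g and substitute in every rule of length ≥2.
BIN: F -> CCC becomes F -> CD, D -> CC; S -> CCC becomes S -> CE, E -> CC.

S -> g | BB | CE | FA; A -> g; B -> a; C -> d; D -> CC; E -> CC; F -> g | BB | CA | CD | FA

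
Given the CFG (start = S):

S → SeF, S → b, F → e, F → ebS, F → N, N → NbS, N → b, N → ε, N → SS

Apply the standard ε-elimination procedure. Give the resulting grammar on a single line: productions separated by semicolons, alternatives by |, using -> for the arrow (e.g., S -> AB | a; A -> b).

Nullable set: {F, N}.
S -> SeF: F nullable, giving Se | SeF.
F -> N: N nullable, giving N.
Drop N -> ε.
N -> NbS: N nullable, giving NbS | bS.
Unchanged (no nullable symbols): S -> b; F -> e; F -> ebS; N -> SS; N -> b.

S -> b | Se | SeF; F -> N | e | ebS; N -> b | SS | bS | NbS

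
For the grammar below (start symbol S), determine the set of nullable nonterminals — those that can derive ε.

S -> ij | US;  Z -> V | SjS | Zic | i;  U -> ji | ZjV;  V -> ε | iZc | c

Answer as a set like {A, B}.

{V, Z}

Directly nullable (have an ε-rule): {V}.
Z is nullable via Z -> V (every symbol on the right is already known nullable).
Not nullable: S, U — each has a terminal in every rule's right-hand side or depends on a non-nullable symbol.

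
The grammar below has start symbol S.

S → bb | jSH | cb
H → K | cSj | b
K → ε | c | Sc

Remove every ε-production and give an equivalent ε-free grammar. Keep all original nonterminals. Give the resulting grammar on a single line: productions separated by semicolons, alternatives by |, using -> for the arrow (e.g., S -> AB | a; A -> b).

S -> bb | cb | jS | jSH; H -> K | b | cSj; K -> c | Sc

Nullable set: {H, K}.
S -> jSH: H nullable, giving jS | jSH.
H -> K: K nullable, giving K.
Drop K -> ε.
Unchanged (no nullable symbols): S -> bb; S -> cb; H -> b; H -> cSj; K -> Sc; K -> c.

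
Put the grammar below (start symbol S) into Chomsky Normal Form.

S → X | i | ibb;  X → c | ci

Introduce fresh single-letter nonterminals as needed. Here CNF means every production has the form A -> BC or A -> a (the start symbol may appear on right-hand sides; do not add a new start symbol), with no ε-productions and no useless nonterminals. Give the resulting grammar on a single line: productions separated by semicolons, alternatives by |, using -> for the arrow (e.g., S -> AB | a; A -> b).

No ε-productions.
After unit-elimination: S -> c | i | ci | ibb; X -> c | ci.
TERM: introduce C -> b, A -> c, B -> i and substitute in every rule of length ≥2.
BIN: S -> BCC becomes S -> BD, D -> CC.
Drop unreachable/unproductive: X.

S -> c | i | AB | BD; A -> c; B -> i; C -> b; D -> CC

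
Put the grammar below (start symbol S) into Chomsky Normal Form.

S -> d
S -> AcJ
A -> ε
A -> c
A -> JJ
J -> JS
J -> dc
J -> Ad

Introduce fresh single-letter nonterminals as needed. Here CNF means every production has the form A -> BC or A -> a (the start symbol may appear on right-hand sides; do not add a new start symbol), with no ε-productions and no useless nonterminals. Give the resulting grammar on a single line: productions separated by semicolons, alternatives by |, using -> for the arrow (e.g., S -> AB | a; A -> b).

Nullable: {A}; after ε-elimination: S -> d | cJ | AcJ; A -> c | JJ; J -> d | Ad | JS | dc.
No unit productions to eliminate.
TERM: introduce C -> c, B -> d and substitute in every rule of length ≥2.
BIN: S -> ACJ becomes S -> AD, D -> CJ.

S -> d | AD | CJ; A -> c | JJ; B -> d; C -> c; D -> CJ; J -> d | AB | BC | JS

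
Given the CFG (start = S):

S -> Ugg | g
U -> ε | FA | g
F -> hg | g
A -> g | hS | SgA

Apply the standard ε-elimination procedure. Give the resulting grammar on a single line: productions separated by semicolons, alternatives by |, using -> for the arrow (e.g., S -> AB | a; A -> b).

Nullable set: {U}.
S -> Ugg: U nullable, giving Ugg | gg.
Drop U -> ε.
Unchanged (no nullable symbols): S -> g; A -> SgA; A -> g; A -> hS; F -> g; F -> hg; U -> FA; U -> g.

S -> g | gg | Ugg; A -> g | hS | SgA; F -> g | hg; U -> g | FA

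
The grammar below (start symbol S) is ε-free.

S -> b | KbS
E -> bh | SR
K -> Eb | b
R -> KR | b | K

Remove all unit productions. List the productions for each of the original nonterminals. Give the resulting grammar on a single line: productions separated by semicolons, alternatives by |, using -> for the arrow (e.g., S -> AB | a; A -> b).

Unit productions: R->K.
Unit pairs (A ⇒* B via units): (R,K).
S: inherits non-unit rules of {S} → KbS | b.
E: inherits non-unit rules of {E} → SR | bh.
K: inherits non-unit rules of {K} → Eb | b.
R: inherits non-unit rules of {K, R} → Eb | KR | b.

S -> b | KbS; E -> SR | bh; K -> b | Eb; R -> b | Eb | KR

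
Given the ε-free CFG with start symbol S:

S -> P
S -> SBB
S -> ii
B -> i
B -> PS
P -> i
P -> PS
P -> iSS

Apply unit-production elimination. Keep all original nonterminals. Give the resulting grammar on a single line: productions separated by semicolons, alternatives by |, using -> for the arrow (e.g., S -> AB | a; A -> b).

Unit productions: S->P.
Unit pairs (A ⇒* B via units): (S,P).
S: inherits non-unit rules of {P, S} → PS | SBB | i | iSS | ii.
B: inherits non-unit rules of {B} → PS | i.
P: inherits non-unit rules of {P} → PS | i | iSS.

S -> i | PS | ii | SBB | iSS; B -> i | PS; P -> i | PS | iSS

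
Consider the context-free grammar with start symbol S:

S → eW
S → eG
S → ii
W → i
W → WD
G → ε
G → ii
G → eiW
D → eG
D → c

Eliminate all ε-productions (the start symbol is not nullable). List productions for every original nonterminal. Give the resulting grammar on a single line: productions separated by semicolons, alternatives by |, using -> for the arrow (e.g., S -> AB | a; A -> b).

Nullable set: {G}.
S -> eG: G nullable, giving e | eG.
D -> eG: G nullable, giving e | eG.
Drop G -> ε.
Unchanged (no nullable symbols): S -> eW; S -> ii; D -> c; G -> eiW; G -> ii; W -> WD; W -> i.

S -> e | eG | eW | ii; D -> c | e | eG; G -> ii | eiW; W -> i | WD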